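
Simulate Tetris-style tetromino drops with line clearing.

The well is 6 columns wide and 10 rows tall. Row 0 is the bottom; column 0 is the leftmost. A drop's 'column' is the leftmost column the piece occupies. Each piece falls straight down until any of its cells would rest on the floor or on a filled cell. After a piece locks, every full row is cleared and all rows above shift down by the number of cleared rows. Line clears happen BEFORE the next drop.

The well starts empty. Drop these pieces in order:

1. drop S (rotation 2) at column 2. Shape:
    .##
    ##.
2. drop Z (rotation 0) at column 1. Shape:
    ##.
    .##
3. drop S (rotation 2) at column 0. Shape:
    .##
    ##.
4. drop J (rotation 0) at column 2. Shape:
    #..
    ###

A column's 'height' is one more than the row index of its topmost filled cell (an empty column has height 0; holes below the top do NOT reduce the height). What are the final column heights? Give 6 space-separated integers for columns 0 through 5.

Answer: 5 6 8 7 7 0

Derivation:
Drop 1: S rot2 at col 2 lands with bottom-row=0; cleared 0 line(s) (total 0); column heights now [0 0 1 2 2 0], max=2
Drop 2: Z rot0 at col 1 lands with bottom-row=2; cleared 0 line(s) (total 0); column heights now [0 4 4 3 2 0], max=4
Drop 3: S rot2 at col 0 lands with bottom-row=4; cleared 0 line(s) (total 0); column heights now [5 6 6 3 2 0], max=6
Drop 4: J rot0 at col 2 lands with bottom-row=6; cleared 0 line(s) (total 0); column heights now [5 6 8 7 7 0], max=8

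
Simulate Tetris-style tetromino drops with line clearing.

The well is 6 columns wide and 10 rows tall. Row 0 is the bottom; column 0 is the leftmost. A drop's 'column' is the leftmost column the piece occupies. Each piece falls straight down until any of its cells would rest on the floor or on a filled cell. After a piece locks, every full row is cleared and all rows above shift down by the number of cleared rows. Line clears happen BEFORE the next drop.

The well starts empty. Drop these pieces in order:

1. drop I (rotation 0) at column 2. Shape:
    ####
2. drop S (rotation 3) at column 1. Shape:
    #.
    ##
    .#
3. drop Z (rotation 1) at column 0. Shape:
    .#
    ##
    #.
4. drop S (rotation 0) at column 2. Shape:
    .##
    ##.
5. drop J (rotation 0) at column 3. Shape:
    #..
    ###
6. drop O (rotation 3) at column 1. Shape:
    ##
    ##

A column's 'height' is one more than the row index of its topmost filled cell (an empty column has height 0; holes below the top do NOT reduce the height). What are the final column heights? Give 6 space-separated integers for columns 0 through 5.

Answer: 5 8 8 7 6 6

Derivation:
Drop 1: I rot0 at col 2 lands with bottom-row=0; cleared 0 line(s) (total 0); column heights now [0 0 1 1 1 1], max=1
Drop 2: S rot3 at col 1 lands with bottom-row=1; cleared 0 line(s) (total 0); column heights now [0 4 3 1 1 1], max=4
Drop 3: Z rot1 at col 0 lands with bottom-row=3; cleared 0 line(s) (total 0); column heights now [5 6 3 1 1 1], max=6
Drop 4: S rot0 at col 2 lands with bottom-row=3; cleared 0 line(s) (total 0); column heights now [5 6 4 5 5 1], max=6
Drop 5: J rot0 at col 3 lands with bottom-row=5; cleared 0 line(s) (total 0); column heights now [5 6 4 7 6 6], max=7
Drop 6: O rot3 at col 1 lands with bottom-row=6; cleared 0 line(s) (total 0); column heights now [5 8 8 7 6 6], max=8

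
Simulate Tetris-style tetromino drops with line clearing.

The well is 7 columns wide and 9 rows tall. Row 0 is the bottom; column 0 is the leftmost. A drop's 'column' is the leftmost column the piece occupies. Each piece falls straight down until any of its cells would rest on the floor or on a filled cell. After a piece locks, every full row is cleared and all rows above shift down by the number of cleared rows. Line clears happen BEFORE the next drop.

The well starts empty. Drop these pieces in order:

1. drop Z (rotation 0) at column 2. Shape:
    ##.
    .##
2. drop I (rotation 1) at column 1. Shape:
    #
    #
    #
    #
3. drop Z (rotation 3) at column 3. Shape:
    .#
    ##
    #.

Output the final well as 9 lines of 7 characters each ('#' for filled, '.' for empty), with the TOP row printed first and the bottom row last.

Drop 1: Z rot0 at col 2 lands with bottom-row=0; cleared 0 line(s) (total 0); column heights now [0 0 2 2 1 0 0], max=2
Drop 2: I rot1 at col 1 lands with bottom-row=0; cleared 0 line(s) (total 0); column heights now [0 4 2 2 1 0 0], max=4
Drop 3: Z rot3 at col 3 lands with bottom-row=2; cleared 0 line(s) (total 0); column heights now [0 4 2 4 5 0 0], max=5

Answer: .......
.......
.......
.......
....#..
.#.##..
.#.#...
.###...
.#.##..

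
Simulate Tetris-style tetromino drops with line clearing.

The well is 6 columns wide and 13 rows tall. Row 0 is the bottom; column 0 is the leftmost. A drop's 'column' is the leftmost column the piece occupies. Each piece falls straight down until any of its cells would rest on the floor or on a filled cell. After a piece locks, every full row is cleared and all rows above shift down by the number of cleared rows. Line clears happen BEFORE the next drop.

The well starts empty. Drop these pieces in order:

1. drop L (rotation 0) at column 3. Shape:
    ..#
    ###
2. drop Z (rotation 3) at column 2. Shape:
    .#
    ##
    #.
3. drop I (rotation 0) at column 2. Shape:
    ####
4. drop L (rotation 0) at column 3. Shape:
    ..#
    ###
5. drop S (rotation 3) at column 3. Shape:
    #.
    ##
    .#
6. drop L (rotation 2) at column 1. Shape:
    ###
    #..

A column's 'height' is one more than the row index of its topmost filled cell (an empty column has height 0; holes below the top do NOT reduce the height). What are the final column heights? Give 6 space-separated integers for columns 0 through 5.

Drop 1: L rot0 at col 3 lands with bottom-row=0; cleared 0 line(s) (total 0); column heights now [0 0 0 1 1 2], max=2
Drop 2: Z rot3 at col 2 lands with bottom-row=0; cleared 0 line(s) (total 0); column heights now [0 0 2 3 1 2], max=3
Drop 3: I rot0 at col 2 lands with bottom-row=3; cleared 0 line(s) (total 0); column heights now [0 0 4 4 4 4], max=4
Drop 4: L rot0 at col 3 lands with bottom-row=4; cleared 0 line(s) (total 0); column heights now [0 0 4 5 5 6], max=6
Drop 5: S rot3 at col 3 lands with bottom-row=5; cleared 0 line(s) (total 0); column heights now [0 0 4 8 7 6], max=8
Drop 6: L rot2 at col 1 lands with bottom-row=7; cleared 0 line(s) (total 0); column heights now [0 9 9 9 7 6], max=9

Answer: 0 9 9 9 7 6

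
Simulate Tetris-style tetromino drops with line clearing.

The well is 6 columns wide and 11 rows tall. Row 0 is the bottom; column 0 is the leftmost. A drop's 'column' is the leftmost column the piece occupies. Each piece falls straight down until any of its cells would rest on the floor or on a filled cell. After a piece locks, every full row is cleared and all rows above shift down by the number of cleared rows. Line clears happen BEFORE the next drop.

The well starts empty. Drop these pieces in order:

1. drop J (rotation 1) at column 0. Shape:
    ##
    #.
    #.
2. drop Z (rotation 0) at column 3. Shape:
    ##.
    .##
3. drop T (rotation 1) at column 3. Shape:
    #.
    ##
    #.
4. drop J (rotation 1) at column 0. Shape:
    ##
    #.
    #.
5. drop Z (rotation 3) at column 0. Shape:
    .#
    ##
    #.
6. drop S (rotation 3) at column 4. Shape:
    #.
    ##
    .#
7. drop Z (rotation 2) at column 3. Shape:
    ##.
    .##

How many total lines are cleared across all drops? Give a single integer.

Answer: 0

Derivation:
Drop 1: J rot1 at col 0 lands with bottom-row=0; cleared 0 line(s) (total 0); column heights now [3 3 0 0 0 0], max=3
Drop 2: Z rot0 at col 3 lands with bottom-row=0; cleared 0 line(s) (total 0); column heights now [3 3 0 2 2 1], max=3
Drop 3: T rot1 at col 3 lands with bottom-row=2; cleared 0 line(s) (total 0); column heights now [3 3 0 5 4 1], max=5
Drop 4: J rot1 at col 0 lands with bottom-row=3; cleared 0 line(s) (total 0); column heights now [6 6 0 5 4 1], max=6
Drop 5: Z rot3 at col 0 lands with bottom-row=6; cleared 0 line(s) (total 0); column heights now [8 9 0 5 4 1], max=9
Drop 6: S rot3 at col 4 lands with bottom-row=3; cleared 0 line(s) (total 0); column heights now [8 9 0 5 6 5], max=9
Drop 7: Z rot2 at col 3 lands with bottom-row=6; cleared 0 line(s) (total 0); column heights now [8 9 0 8 8 7], max=9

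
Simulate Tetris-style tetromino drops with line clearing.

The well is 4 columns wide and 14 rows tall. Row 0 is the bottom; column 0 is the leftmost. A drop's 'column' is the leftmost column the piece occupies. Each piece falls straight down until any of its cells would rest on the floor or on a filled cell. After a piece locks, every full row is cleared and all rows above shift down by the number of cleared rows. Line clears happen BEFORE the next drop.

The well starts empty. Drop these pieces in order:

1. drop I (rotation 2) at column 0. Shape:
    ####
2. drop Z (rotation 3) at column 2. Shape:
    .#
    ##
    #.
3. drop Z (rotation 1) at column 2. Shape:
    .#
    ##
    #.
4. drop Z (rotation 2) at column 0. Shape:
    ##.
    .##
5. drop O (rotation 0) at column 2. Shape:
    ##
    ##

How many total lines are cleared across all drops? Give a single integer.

Drop 1: I rot2 at col 0 lands with bottom-row=0; cleared 1 line(s) (total 1); column heights now [0 0 0 0], max=0
Drop 2: Z rot3 at col 2 lands with bottom-row=0; cleared 0 line(s) (total 1); column heights now [0 0 2 3], max=3
Drop 3: Z rot1 at col 2 lands with bottom-row=2; cleared 0 line(s) (total 1); column heights now [0 0 4 5], max=5
Drop 4: Z rot2 at col 0 lands with bottom-row=4; cleared 0 line(s) (total 1); column heights now [6 6 5 5], max=6
Drop 5: O rot0 at col 2 lands with bottom-row=5; cleared 1 line(s) (total 2); column heights now [0 5 6 6], max=6

Answer: 2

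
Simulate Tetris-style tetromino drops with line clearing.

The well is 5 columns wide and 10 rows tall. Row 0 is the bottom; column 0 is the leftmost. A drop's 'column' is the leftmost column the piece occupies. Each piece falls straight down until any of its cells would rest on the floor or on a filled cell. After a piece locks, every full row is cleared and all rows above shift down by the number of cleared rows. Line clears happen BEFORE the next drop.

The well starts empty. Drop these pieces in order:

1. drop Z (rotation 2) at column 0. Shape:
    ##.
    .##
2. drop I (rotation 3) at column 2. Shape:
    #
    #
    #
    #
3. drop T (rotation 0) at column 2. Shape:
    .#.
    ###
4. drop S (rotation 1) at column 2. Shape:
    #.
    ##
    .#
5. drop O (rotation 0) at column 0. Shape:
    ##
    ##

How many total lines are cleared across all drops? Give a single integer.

Drop 1: Z rot2 at col 0 lands with bottom-row=0; cleared 0 line(s) (total 0); column heights now [2 2 1 0 0], max=2
Drop 2: I rot3 at col 2 lands with bottom-row=1; cleared 0 line(s) (total 0); column heights now [2 2 5 0 0], max=5
Drop 3: T rot0 at col 2 lands with bottom-row=5; cleared 0 line(s) (total 0); column heights now [2 2 6 7 6], max=7
Drop 4: S rot1 at col 2 lands with bottom-row=7; cleared 0 line(s) (total 0); column heights now [2 2 10 9 6], max=10
Drop 5: O rot0 at col 0 lands with bottom-row=2; cleared 0 line(s) (total 0); column heights now [4 4 10 9 6], max=10

Answer: 0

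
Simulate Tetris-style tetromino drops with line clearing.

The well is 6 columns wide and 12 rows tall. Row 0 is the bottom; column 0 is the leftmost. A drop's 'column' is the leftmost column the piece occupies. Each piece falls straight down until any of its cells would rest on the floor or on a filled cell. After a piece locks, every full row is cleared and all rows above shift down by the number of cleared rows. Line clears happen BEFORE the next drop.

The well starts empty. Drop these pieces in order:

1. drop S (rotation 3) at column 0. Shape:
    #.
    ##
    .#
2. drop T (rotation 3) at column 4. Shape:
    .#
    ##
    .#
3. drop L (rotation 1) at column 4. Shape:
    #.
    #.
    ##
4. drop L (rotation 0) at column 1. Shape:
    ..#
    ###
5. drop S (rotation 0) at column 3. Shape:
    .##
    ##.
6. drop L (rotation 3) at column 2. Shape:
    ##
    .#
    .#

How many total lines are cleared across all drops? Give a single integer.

Answer: 0

Derivation:
Drop 1: S rot3 at col 0 lands with bottom-row=0; cleared 0 line(s) (total 0); column heights now [3 2 0 0 0 0], max=3
Drop 2: T rot3 at col 4 lands with bottom-row=0; cleared 0 line(s) (total 0); column heights now [3 2 0 0 2 3], max=3
Drop 3: L rot1 at col 4 lands with bottom-row=3; cleared 0 line(s) (total 0); column heights now [3 2 0 0 6 4], max=6
Drop 4: L rot0 at col 1 lands with bottom-row=2; cleared 0 line(s) (total 0); column heights now [3 3 3 4 6 4], max=6
Drop 5: S rot0 at col 3 lands with bottom-row=6; cleared 0 line(s) (total 0); column heights now [3 3 3 7 8 8], max=8
Drop 6: L rot3 at col 2 lands with bottom-row=7; cleared 0 line(s) (total 0); column heights now [3 3 10 10 8 8], max=10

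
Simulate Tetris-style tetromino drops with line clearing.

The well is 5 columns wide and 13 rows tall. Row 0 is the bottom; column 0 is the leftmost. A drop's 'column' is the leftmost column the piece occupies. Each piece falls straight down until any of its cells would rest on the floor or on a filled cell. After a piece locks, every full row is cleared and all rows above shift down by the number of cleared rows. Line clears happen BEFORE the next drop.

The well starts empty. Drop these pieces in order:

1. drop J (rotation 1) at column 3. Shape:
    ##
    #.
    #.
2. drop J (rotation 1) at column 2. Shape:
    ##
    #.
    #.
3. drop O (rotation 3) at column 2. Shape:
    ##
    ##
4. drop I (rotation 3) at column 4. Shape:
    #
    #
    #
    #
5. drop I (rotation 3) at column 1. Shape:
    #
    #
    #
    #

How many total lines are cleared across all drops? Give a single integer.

Answer: 0

Derivation:
Drop 1: J rot1 at col 3 lands with bottom-row=0; cleared 0 line(s) (total 0); column heights now [0 0 0 3 3], max=3
Drop 2: J rot1 at col 2 lands with bottom-row=1; cleared 0 line(s) (total 0); column heights now [0 0 4 4 3], max=4
Drop 3: O rot3 at col 2 lands with bottom-row=4; cleared 0 line(s) (total 0); column heights now [0 0 6 6 3], max=6
Drop 4: I rot3 at col 4 lands with bottom-row=3; cleared 0 line(s) (total 0); column heights now [0 0 6 6 7], max=7
Drop 5: I rot3 at col 1 lands with bottom-row=0; cleared 0 line(s) (total 0); column heights now [0 4 6 6 7], max=7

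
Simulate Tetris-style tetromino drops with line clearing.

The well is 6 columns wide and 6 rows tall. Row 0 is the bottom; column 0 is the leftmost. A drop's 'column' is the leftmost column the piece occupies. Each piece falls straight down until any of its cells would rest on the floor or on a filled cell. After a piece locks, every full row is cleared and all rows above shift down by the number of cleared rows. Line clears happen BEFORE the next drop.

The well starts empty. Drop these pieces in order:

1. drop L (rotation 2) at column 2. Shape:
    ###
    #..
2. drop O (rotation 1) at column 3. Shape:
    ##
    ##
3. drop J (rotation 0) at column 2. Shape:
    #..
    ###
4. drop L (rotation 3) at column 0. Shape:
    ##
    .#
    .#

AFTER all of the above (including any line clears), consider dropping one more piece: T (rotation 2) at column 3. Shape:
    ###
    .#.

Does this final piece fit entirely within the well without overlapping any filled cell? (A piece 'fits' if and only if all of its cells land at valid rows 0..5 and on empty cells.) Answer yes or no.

Answer: no

Derivation:
Drop 1: L rot2 at col 2 lands with bottom-row=0; cleared 0 line(s) (total 0); column heights now [0 0 2 2 2 0], max=2
Drop 2: O rot1 at col 3 lands with bottom-row=2; cleared 0 line(s) (total 0); column heights now [0 0 2 4 4 0], max=4
Drop 3: J rot0 at col 2 lands with bottom-row=4; cleared 0 line(s) (total 0); column heights now [0 0 6 5 5 0], max=6
Drop 4: L rot3 at col 0 lands with bottom-row=0; cleared 0 line(s) (total 0); column heights now [3 3 6 5 5 0], max=6
Test piece T rot2 at col 3 (width 3): heights before test = [3 3 6 5 5 0]; fits = False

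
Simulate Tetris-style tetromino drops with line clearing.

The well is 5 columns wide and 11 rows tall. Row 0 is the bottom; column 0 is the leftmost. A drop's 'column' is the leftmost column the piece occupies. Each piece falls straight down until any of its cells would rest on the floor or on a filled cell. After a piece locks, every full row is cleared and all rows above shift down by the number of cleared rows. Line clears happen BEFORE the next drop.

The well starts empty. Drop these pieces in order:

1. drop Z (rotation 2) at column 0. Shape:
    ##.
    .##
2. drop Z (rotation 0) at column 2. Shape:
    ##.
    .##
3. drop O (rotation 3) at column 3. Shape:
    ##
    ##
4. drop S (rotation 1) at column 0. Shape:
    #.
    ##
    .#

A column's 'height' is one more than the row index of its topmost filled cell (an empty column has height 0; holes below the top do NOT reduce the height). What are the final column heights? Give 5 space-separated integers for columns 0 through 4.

Drop 1: Z rot2 at col 0 lands with bottom-row=0; cleared 0 line(s) (total 0); column heights now [2 2 1 0 0], max=2
Drop 2: Z rot0 at col 2 lands with bottom-row=0; cleared 0 line(s) (total 0); column heights now [2 2 2 2 1], max=2
Drop 3: O rot3 at col 3 lands with bottom-row=2; cleared 0 line(s) (total 0); column heights now [2 2 2 4 4], max=4
Drop 4: S rot1 at col 0 lands with bottom-row=2; cleared 0 line(s) (total 0); column heights now [5 4 2 4 4], max=5

Answer: 5 4 2 4 4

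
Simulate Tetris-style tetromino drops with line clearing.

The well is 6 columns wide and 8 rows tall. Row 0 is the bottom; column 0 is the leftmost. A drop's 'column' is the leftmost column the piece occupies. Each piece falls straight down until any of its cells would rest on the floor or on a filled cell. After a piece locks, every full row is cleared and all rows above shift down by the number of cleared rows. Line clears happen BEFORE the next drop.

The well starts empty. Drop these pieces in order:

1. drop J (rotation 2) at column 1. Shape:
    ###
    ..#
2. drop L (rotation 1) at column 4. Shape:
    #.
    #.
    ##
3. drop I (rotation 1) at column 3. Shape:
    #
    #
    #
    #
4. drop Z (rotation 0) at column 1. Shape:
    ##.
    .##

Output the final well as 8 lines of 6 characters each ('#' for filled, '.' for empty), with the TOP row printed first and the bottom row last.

Answer: .##...
..##..
...#..
...#..
...#..
...##.
.####.
...###

Derivation:
Drop 1: J rot2 at col 1 lands with bottom-row=0; cleared 0 line(s) (total 0); column heights now [0 2 2 2 0 0], max=2
Drop 2: L rot1 at col 4 lands with bottom-row=0; cleared 0 line(s) (total 0); column heights now [0 2 2 2 3 1], max=3
Drop 3: I rot1 at col 3 lands with bottom-row=2; cleared 0 line(s) (total 0); column heights now [0 2 2 6 3 1], max=6
Drop 4: Z rot0 at col 1 lands with bottom-row=6; cleared 0 line(s) (total 0); column heights now [0 8 8 7 3 1], max=8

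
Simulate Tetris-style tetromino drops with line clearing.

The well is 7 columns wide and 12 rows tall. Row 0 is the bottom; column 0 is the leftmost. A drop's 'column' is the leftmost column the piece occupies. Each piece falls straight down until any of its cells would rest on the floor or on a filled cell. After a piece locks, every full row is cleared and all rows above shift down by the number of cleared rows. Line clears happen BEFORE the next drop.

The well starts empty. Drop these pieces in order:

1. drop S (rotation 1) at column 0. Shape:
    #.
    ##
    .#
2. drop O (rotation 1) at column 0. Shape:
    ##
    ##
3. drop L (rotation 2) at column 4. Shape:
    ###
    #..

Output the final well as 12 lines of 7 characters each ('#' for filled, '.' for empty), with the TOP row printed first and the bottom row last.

Drop 1: S rot1 at col 0 lands with bottom-row=0; cleared 0 line(s) (total 0); column heights now [3 2 0 0 0 0 0], max=3
Drop 2: O rot1 at col 0 lands with bottom-row=3; cleared 0 line(s) (total 0); column heights now [5 5 0 0 0 0 0], max=5
Drop 3: L rot2 at col 4 lands with bottom-row=0; cleared 0 line(s) (total 0); column heights now [5 5 0 0 2 2 2], max=5

Answer: .......
.......
.......
.......
.......
.......
.......
##.....
##.....
#......
##..###
.#..#..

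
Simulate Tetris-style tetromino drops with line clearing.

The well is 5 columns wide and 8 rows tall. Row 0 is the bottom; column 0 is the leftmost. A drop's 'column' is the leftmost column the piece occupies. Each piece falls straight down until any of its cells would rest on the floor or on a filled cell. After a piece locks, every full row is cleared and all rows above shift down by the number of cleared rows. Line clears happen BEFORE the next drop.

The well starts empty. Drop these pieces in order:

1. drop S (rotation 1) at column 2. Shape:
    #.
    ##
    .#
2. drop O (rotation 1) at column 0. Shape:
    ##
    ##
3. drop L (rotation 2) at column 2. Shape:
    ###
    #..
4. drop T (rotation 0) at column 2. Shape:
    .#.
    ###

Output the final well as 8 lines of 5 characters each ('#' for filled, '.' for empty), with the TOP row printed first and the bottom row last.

Drop 1: S rot1 at col 2 lands with bottom-row=0; cleared 0 line(s) (total 0); column heights now [0 0 3 2 0], max=3
Drop 2: O rot1 at col 0 lands with bottom-row=0; cleared 0 line(s) (total 0); column heights now [2 2 3 2 0], max=3
Drop 3: L rot2 at col 2 lands with bottom-row=3; cleared 0 line(s) (total 0); column heights now [2 2 5 5 5], max=5
Drop 4: T rot0 at col 2 lands with bottom-row=5; cleared 0 line(s) (total 0); column heights now [2 2 6 7 6], max=7

Answer: .....
...#.
..###
..###
..#..
..#..
####.
##.#.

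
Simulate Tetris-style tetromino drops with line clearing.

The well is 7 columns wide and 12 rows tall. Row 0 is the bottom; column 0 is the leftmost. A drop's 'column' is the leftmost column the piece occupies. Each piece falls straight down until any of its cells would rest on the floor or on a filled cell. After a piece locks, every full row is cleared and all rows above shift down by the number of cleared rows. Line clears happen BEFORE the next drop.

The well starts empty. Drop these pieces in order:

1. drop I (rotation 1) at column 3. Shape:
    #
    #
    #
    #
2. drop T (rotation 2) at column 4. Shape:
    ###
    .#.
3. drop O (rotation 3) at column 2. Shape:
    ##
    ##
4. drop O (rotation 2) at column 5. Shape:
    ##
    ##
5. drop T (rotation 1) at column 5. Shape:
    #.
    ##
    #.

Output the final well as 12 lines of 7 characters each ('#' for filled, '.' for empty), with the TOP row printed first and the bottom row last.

Drop 1: I rot1 at col 3 lands with bottom-row=0; cleared 0 line(s) (total 0); column heights now [0 0 0 4 0 0 0], max=4
Drop 2: T rot2 at col 4 lands with bottom-row=0; cleared 0 line(s) (total 0); column heights now [0 0 0 4 2 2 2], max=4
Drop 3: O rot3 at col 2 lands with bottom-row=4; cleared 0 line(s) (total 0); column heights now [0 0 6 6 2 2 2], max=6
Drop 4: O rot2 at col 5 lands with bottom-row=2; cleared 0 line(s) (total 0); column heights now [0 0 6 6 2 4 4], max=6
Drop 5: T rot1 at col 5 lands with bottom-row=4; cleared 0 line(s) (total 0); column heights now [0 0 6 6 2 7 6], max=7

Answer: .......
.......
.......
.......
.......
.....#.
..##.##
..##.#.
...#.##
...#.##
...####
...#.#.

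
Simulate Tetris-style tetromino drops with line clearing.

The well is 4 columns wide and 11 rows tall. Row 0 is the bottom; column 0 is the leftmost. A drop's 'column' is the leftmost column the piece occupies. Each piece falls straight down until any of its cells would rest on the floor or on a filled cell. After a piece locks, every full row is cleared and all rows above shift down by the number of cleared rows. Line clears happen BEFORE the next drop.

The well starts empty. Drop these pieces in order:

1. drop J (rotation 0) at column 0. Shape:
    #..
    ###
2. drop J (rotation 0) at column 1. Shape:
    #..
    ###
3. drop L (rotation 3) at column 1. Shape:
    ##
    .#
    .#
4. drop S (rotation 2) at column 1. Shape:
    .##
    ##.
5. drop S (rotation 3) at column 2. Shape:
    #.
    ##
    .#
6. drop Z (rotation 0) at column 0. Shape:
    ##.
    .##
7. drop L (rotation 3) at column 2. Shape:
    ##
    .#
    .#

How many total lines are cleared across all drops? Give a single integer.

Answer: 2

Derivation:
Drop 1: J rot0 at col 0 lands with bottom-row=0; cleared 0 line(s) (total 0); column heights now [2 1 1 0], max=2
Drop 2: J rot0 at col 1 lands with bottom-row=1; cleared 1 line(s) (total 1); column heights now [1 2 1 0], max=2
Drop 3: L rot3 at col 1 lands with bottom-row=1; cleared 0 line(s) (total 1); column heights now [1 4 4 0], max=4
Drop 4: S rot2 at col 1 lands with bottom-row=4; cleared 0 line(s) (total 1); column heights now [1 5 6 6], max=6
Drop 5: S rot3 at col 2 lands with bottom-row=6; cleared 0 line(s) (total 1); column heights now [1 5 9 8], max=9
Drop 6: Z rot0 at col 0 lands with bottom-row=9; cleared 0 line(s) (total 1); column heights now [11 11 10 8], max=11
Drop 7: L rot3 at col 2 lands with bottom-row=8; cleared 1 line(s) (total 2); column heights now [1 10 10 10], max=10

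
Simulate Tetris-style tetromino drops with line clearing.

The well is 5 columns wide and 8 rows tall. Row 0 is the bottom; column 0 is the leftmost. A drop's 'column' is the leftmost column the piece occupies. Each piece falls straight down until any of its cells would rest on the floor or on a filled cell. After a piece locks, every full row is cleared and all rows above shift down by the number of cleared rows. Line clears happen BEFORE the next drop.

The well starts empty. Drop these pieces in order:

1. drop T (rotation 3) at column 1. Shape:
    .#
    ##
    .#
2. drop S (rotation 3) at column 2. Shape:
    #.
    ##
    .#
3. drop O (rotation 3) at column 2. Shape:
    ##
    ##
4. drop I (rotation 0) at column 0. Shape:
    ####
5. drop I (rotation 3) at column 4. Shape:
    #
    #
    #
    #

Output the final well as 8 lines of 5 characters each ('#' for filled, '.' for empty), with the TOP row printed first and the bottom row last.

Drop 1: T rot3 at col 1 lands with bottom-row=0; cleared 0 line(s) (total 0); column heights now [0 2 3 0 0], max=3
Drop 2: S rot3 at col 2 lands with bottom-row=2; cleared 0 line(s) (total 0); column heights now [0 2 5 4 0], max=5
Drop 3: O rot3 at col 2 lands with bottom-row=5; cleared 0 line(s) (total 0); column heights now [0 2 7 7 0], max=7
Drop 4: I rot0 at col 0 lands with bottom-row=7; cleared 0 line(s) (total 0); column heights now [8 8 8 8 0], max=8
Drop 5: I rot3 at col 4 lands with bottom-row=0; cleared 0 line(s) (total 0); column heights now [8 8 8 8 4], max=8

Answer: ####.
..##.
..##.
..#..
..###
..###
.##.#
..#.#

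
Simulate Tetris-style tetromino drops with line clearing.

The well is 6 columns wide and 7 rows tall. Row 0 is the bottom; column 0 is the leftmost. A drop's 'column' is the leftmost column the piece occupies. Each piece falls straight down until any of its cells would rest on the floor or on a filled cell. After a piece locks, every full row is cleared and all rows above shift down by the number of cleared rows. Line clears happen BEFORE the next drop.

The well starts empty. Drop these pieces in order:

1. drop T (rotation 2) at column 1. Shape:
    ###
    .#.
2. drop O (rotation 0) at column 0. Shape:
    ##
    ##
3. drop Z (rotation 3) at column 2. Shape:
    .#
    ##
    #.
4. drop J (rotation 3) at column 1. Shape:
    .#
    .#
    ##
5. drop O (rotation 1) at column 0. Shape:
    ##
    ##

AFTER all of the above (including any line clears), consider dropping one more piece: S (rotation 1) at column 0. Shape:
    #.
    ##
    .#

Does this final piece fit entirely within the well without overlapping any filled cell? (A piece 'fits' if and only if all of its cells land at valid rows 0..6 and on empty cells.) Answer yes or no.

Answer: no

Derivation:
Drop 1: T rot2 at col 1 lands with bottom-row=0; cleared 0 line(s) (total 0); column heights now [0 2 2 2 0 0], max=2
Drop 2: O rot0 at col 0 lands with bottom-row=2; cleared 0 line(s) (total 0); column heights now [4 4 2 2 0 0], max=4
Drop 3: Z rot3 at col 2 lands with bottom-row=2; cleared 0 line(s) (total 0); column heights now [4 4 4 5 0 0], max=5
Drop 4: J rot3 at col 1 lands with bottom-row=4; cleared 0 line(s) (total 0); column heights now [4 5 7 5 0 0], max=7
Drop 5: O rot1 at col 0 lands with bottom-row=5; cleared 0 line(s) (total 0); column heights now [7 7 7 5 0 0], max=7
Test piece S rot1 at col 0 (width 2): heights before test = [7 7 7 5 0 0]; fits = False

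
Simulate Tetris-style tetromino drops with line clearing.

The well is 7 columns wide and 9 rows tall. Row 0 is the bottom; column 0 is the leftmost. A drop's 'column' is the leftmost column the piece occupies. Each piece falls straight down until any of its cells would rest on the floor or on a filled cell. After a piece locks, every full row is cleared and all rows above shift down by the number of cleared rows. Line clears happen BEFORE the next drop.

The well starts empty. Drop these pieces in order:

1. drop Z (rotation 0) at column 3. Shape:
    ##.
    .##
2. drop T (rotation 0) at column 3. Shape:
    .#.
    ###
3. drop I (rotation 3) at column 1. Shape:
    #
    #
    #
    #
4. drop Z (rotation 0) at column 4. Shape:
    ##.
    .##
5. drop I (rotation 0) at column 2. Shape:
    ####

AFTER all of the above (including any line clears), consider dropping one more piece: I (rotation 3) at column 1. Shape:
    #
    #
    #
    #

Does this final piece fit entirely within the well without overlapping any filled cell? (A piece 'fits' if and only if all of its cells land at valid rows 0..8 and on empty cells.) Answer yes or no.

Answer: yes

Derivation:
Drop 1: Z rot0 at col 3 lands with bottom-row=0; cleared 0 line(s) (total 0); column heights now [0 0 0 2 2 1 0], max=2
Drop 2: T rot0 at col 3 lands with bottom-row=2; cleared 0 line(s) (total 0); column heights now [0 0 0 3 4 3 0], max=4
Drop 3: I rot3 at col 1 lands with bottom-row=0; cleared 0 line(s) (total 0); column heights now [0 4 0 3 4 3 0], max=4
Drop 4: Z rot0 at col 4 lands with bottom-row=3; cleared 0 line(s) (total 0); column heights now [0 4 0 3 5 5 4], max=5
Drop 5: I rot0 at col 2 lands with bottom-row=5; cleared 0 line(s) (total 0); column heights now [0 4 6 6 6 6 4], max=6
Test piece I rot3 at col 1 (width 1): heights before test = [0 4 6 6 6 6 4]; fits = True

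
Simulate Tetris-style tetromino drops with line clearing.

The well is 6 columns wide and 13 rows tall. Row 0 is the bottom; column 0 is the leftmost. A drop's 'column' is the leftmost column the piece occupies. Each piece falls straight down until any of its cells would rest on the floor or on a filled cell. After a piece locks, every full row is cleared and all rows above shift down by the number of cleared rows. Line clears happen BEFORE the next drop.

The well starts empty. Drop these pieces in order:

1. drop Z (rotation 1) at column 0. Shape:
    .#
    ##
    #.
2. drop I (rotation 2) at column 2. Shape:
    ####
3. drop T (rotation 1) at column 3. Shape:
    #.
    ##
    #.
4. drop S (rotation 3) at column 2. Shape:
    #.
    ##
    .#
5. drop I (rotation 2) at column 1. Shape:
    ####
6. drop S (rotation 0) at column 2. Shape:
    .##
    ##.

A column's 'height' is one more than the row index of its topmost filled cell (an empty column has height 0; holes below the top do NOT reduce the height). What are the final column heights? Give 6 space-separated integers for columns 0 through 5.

Drop 1: Z rot1 at col 0 lands with bottom-row=0; cleared 0 line(s) (total 0); column heights now [2 3 0 0 0 0], max=3
Drop 2: I rot2 at col 2 lands with bottom-row=0; cleared 0 line(s) (total 0); column heights now [2 3 1 1 1 1], max=3
Drop 3: T rot1 at col 3 lands with bottom-row=1; cleared 0 line(s) (total 0); column heights now [2 3 1 4 3 1], max=4
Drop 4: S rot3 at col 2 lands with bottom-row=4; cleared 0 line(s) (total 0); column heights now [2 3 7 6 3 1], max=7
Drop 5: I rot2 at col 1 lands with bottom-row=7; cleared 0 line(s) (total 0); column heights now [2 8 8 8 8 1], max=8
Drop 6: S rot0 at col 2 lands with bottom-row=8; cleared 0 line(s) (total 0); column heights now [2 8 9 10 10 1], max=10

Answer: 2 8 9 10 10 1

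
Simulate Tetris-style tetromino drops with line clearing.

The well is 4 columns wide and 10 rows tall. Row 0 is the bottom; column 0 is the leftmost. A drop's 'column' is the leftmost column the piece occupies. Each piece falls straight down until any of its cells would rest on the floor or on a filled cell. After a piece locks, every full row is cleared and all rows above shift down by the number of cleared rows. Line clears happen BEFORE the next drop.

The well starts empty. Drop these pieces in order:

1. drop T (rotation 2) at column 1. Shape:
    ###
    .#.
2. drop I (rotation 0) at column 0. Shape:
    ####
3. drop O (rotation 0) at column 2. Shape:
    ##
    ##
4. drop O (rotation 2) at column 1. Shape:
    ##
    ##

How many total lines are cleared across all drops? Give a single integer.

Drop 1: T rot2 at col 1 lands with bottom-row=0; cleared 0 line(s) (total 0); column heights now [0 2 2 2], max=2
Drop 2: I rot0 at col 0 lands with bottom-row=2; cleared 1 line(s) (total 1); column heights now [0 2 2 2], max=2
Drop 3: O rot0 at col 2 lands with bottom-row=2; cleared 0 line(s) (total 1); column heights now [0 2 4 4], max=4
Drop 4: O rot2 at col 1 lands with bottom-row=4; cleared 0 line(s) (total 1); column heights now [0 6 6 4], max=6

Answer: 1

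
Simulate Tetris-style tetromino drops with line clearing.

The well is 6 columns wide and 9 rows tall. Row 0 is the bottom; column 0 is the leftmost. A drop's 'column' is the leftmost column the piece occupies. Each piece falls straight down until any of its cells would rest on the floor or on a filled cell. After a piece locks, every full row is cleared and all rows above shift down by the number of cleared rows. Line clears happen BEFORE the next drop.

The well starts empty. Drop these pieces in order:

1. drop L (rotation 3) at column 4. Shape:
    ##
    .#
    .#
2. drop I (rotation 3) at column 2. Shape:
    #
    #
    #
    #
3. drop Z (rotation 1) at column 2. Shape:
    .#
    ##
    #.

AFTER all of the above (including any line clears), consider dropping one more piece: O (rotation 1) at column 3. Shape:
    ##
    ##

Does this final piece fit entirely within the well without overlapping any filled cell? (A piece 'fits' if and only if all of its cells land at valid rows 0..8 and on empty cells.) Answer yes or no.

Answer: yes

Derivation:
Drop 1: L rot3 at col 4 lands with bottom-row=0; cleared 0 line(s) (total 0); column heights now [0 0 0 0 3 3], max=3
Drop 2: I rot3 at col 2 lands with bottom-row=0; cleared 0 line(s) (total 0); column heights now [0 0 4 0 3 3], max=4
Drop 3: Z rot1 at col 2 lands with bottom-row=4; cleared 0 line(s) (total 0); column heights now [0 0 6 7 3 3], max=7
Test piece O rot1 at col 3 (width 2): heights before test = [0 0 6 7 3 3]; fits = True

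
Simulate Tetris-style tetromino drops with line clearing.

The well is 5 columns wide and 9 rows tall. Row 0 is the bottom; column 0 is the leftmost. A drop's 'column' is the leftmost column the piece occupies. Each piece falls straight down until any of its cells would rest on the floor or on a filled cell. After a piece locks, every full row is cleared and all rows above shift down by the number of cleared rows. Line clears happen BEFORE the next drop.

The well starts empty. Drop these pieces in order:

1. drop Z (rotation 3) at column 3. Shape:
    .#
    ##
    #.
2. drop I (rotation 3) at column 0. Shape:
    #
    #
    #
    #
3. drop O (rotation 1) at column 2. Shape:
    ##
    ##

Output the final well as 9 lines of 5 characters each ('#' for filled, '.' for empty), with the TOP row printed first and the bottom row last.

Drop 1: Z rot3 at col 3 lands with bottom-row=0; cleared 0 line(s) (total 0); column heights now [0 0 0 2 3], max=3
Drop 2: I rot3 at col 0 lands with bottom-row=0; cleared 0 line(s) (total 0); column heights now [4 0 0 2 3], max=4
Drop 3: O rot1 at col 2 lands with bottom-row=2; cleared 0 line(s) (total 0); column heights now [4 0 4 4 3], max=4

Answer: .....
.....
.....
.....
.....
#.##.
#.###
#..##
#..#.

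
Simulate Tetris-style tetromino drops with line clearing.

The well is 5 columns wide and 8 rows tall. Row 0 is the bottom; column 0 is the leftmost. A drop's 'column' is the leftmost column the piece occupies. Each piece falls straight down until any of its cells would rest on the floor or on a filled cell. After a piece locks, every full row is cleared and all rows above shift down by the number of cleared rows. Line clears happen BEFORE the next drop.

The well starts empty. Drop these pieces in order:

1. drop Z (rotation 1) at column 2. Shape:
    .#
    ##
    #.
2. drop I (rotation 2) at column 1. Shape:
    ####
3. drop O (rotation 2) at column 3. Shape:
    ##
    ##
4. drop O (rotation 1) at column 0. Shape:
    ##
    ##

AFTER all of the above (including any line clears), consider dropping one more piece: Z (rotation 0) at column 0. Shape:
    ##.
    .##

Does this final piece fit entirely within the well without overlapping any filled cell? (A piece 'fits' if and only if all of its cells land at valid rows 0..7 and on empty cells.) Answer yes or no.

Drop 1: Z rot1 at col 2 lands with bottom-row=0; cleared 0 line(s) (total 0); column heights now [0 0 2 3 0], max=3
Drop 2: I rot2 at col 1 lands with bottom-row=3; cleared 0 line(s) (total 0); column heights now [0 4 4 4 4], max=4
Drop 3: O rot2 at col 3 lands with bottom-row=4; cleared 0 line(s) (total 0); column heights now [0 4 4 6 6], max=6
Drop 4: O rot1 at col 0 lands with bottom-row=4; cleared 0 line(s) (total 0); column heights now [6 6 4 6 6], max=6
Test piece Z rot0 at col 0 (width 3): heights before test = [6 6 4 6 6]; fits = True

Answer: yes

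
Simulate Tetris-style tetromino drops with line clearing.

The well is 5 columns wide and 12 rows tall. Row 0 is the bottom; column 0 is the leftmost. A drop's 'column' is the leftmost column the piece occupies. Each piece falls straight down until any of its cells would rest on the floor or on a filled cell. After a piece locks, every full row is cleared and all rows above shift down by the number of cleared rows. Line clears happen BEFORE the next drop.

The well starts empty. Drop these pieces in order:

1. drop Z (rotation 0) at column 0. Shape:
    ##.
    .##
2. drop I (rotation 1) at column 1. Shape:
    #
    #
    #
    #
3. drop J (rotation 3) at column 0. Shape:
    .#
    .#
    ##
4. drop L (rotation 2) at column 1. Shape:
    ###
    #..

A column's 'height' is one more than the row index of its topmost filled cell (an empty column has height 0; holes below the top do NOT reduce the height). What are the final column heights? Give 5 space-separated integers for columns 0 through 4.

Drop 1: Z rot0 at col 0 lands with bottom-row=0; cleared 0 line(s) (total 0); column heights now [2 2 1 0 0], max=2
Drop 2: I rot1 at col 1 lands with bottom-row=2; cleared 0 line(s) (total 0); column heights now [2 6 1 0 0], max=6
Drop 3: J rot3 at col 0 lands with bottom-row=6; cleared 0 line(s) (total 0); column heights now [7 9 1 0 0], max=9
Drop 4: L rot2 at col 1 lands with bottom-row=9; cleared 0 line(s) (total 0); column heights now [7 11 11 11 0], max=11

Answer: 7 11 11 11 0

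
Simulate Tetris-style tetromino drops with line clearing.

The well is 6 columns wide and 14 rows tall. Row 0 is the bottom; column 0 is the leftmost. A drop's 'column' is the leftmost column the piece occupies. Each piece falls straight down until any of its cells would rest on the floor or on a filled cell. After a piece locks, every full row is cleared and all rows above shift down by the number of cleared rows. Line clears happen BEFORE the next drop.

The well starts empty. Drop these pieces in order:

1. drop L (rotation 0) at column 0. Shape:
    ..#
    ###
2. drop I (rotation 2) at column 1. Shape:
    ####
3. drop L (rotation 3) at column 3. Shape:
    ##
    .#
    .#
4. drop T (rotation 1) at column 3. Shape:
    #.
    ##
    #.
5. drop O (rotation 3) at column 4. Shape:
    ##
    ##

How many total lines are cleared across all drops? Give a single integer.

Drop 1: L rot0 at col 0 lands with bottom-row=0; cleared 0 line(s) (total 0); column heights now [1 1 2 0 0 0], max=2
Drop 2: I rot2 at col 1 lands with bottom-row=2; cleared 0 line(s) (total 0); column heights now [1 3 3 3 3 0], max=3
Drop 3: L rot3 at col 3 lands with bottom-row=3; cleared 0 line(s) (total 0); column heights now [1 3 3 6 6 0], max=6
Drop 4: T rot1 at col 3 lands with bottom-row=6; cleared 0 line(s) (total 0); column heights now [1 3 3 9 8 0], max=9
Drop 5: O rot3 at col 4 lands with bottom-row=8; cleared 0 line(s) (total 0); column heights now [1 3 3 9 10 10], max=10

Answer: 0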